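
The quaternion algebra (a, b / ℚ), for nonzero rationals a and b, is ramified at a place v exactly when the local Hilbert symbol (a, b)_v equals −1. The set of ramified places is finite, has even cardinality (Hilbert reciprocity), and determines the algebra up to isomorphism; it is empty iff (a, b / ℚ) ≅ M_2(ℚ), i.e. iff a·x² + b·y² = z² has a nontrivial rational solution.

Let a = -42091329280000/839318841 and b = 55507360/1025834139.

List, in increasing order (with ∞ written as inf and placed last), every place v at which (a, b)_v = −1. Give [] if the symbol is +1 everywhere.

(a, b) ≡ (-22, 110) mod (ℚ^×)²; places V = {2, 3, 5, 7, 11, 13, 19, 29, 31, 37, ∞}.
(a,b)_19: α=2, u≡7; β=2, v≡14 (mod 19); (7|19)=+1, (14|19)=-1; sign (−1)^0·+1^2·-1^2 = +1.
(a,b)_31: α=0, u≡19; β=2, v≡11 (mod 31); (19|31)=+1, (11|31)=-1; sign (−1)^0·+1^2·-1^0 = +1.
(a,b)_37: α=-2, u≡2; β=-2, v≡26 (mod 37); (2|37)=-1, (26|37)=+1; sign (−1)^0·-1^-2·+1^-2 = +1.
(a,b)_2: α=11, β=5; u≡5, v≡7 (mod 8); ε(u)ε(v)=0·1, αω(v)=11·0, βω(u)=5·1; sum ≡ 1  ⇒  -1.
(a,b)_13: α=2, u≡10; β=0, v≡5 (mod 13); (10|13)=+1, (5|13)=-1; sign (−1)^0·+1^0·-1^2 = +1.
(a,b)_11: α=1, u≡3; β=-1, v≡7 (mod 11); (3|11)=+1, (7|11)=-1; sign (−1)^1·+1^-1·-1^1 = +1.
(a,b)_29: α=-2, u≡7; β=-2, v≡20 (mod 29); (7|29)=+1, (20|29)=+1; sign (−1)^0·+1^-2·+1^-2 = +1.
(a,b)_∞: sgn(-22)=−, sgn(110)=+, so +1.
(a,b)_3: α=-6, u≡2; β=-4, v≡2 (mod 3); (2|3)=-1, (2|3)=-1; sign (−1)^0·-1^-4·-1^-6 = +1.
(a,b)_5: α=4, u≡2; β=1, v≡3 (mod 5); (2|5)=-1, (3|5)=-1; sign (−1)^0·-1^1·-1^4 = -1.
(a,b)_7: α=2, u≡3; β=0, v≡6 (mod 7); (3|7)=-1, (6|7)=-1; sign (−1)^0·-1^0·-1^2 = +1.
Ram(-22, 110) = {2, 5}; no ℚ_2-point on the conic.

[2, 5]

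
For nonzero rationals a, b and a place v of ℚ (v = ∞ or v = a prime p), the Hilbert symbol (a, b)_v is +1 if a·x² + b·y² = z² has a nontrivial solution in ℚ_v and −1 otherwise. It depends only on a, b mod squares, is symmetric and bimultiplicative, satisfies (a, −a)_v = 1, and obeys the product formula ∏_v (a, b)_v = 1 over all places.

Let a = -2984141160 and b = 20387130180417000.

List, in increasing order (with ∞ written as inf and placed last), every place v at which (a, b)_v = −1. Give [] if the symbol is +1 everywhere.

(a, b) ≡ (-10010, 2730) mod (ℚ^×)²; places V = {2, 3, 5, 7, 11, 13, ∞}.
(a,b)_5: α=1, u≡3; β=3, v≡1 (mod 5); (3|5)=-1, (1|5)=+1; sign (−1)^0·-1^3·+1^1 = -1.
(a,b)_3: α=2, u≡1; β=3, v≡1 (mod 3); (1|3)=+1, (1|3)=+1; sign (−1)^0·+1^3·+1^2 = +1.
(a,b)_2: α=3, β=3; u≡3, v≡5 (mod 8); ε(u)ε(v)=1·0, αω(v)=3·1, βω(u)=3·1; sum ≡ 0  ⇒  +1.
(a,b)_11: α=1, u≡4; β=2, v≡6 (mod 11); (4|11)=+1, (6|11)=-1; sign (−1)^0·+1^2·-1^1 = -1.
(a,b)_∞: sgn(-10010)=−, sgn(2730)=+, so +1.
(a,b)_7: α=3, u≡5; β=5, v≡5 (mod 7); (5|7)=-1, (5|7)=-1; sign (−1)^1·-1^5·-1^3 = -1.
(a,b)_13: α=3, u≡12; β=5, v≡8 (mod 13); (12|13)=+1, (8|13)=-1; sign (−1)^0·+1^5·-1^3 = -1.
|Ram(-10010, 2730)| = 4, even; anisotropic at {5, 7, 11, 13}.

[5, 7, 11, 13]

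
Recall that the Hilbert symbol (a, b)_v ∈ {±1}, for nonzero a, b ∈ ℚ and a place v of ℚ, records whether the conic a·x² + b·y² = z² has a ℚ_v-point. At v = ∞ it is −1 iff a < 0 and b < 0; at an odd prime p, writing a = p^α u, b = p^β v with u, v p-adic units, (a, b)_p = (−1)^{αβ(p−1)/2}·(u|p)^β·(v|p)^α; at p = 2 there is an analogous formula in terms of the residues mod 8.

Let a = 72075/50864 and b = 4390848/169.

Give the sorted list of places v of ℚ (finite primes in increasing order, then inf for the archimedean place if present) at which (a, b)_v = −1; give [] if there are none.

Mod squares: a ≡ 33, b ≡ 7. Check v ∈ {∞, 2, 3, 5, 7, 11, 13, 17, 31}.
v=7: a=7^0·(≡5), b=7^1·(≡1) mod 7; (5|7)=-1, (1|7)=+1; (−1)^{0·1·3}·(-1)^1·(+1)^0 = -1.
v=11: a=11^-1·(≡9), b=11^2·(≡8) mod 11; (9|11)=+1, (8|11)=-1; (−1)^{-1·2·5}·(+1)^2·(-1)^-1 = -1.
v=5: a=5^2·(≡2), b=5^0·(≡2) mod 5; (2|5)=-1, (2|5)=-1; (−1)^{2·0·2}·(-1)^0·(-1)^2 = +1.
v=2: v_2(a)=-4, v_2(b)=6; units ≡ 1, 7 (mod 8); ε·ε+αω+βω = 0·1+-4·0+6·0 ≡ 0  ⇒  (a,b)_2 = +1.
v=∞: 33 > 0 and 7 > 0  ⇒  (a,b)_∞ = +1.
v=13: a=13^0·(≡2), b=13^-2·(≡7) mod 13; (2|13)=-1, (7|13)=-1; (−1)^{0·-2·6}·(-1)^-2·(-1)^0 = +1.
v=17: a=17^-2·(≡2), b=17^0·(≡14) mod 17; (2|17)=+1, (14|17)=-1; (−1)^{-2·0·8}·(+1)^0·(-1)^-2 = +1.
v=31: a=31^2·(≡7), b=31^0·(≡5) mod 31; (7|31)=+1, (5|31)=+1; (−1)^{2·0·15}·(+1)^0·(+1)^2 = +1.
v=3: a=3^1·(≡2), b=3^4·(≡1) mod 3; (2|3)=-1, (1|3)=+1; (−1)^{1·4·1}·(-1)^4·(+1)^1 = +1.
|Ram(33, 7)| = 2, even; anisotropic at {7, 11}.

[7, 11]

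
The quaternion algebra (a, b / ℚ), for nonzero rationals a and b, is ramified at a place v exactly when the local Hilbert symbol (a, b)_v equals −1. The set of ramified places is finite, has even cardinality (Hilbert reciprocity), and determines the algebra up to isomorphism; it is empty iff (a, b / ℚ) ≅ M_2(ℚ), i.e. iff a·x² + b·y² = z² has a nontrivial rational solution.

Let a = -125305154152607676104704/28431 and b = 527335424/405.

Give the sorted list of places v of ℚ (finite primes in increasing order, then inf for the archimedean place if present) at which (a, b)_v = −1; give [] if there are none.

Mod squares: a ≡ -741, b ≡ 1330. Check v ∈ {∞, 2, 3, 5, 7, 11, 13, 19}.
v=2: v_2(a)=32, v_2(b)=15; units ≡ 3, 1 (mod 8); ε·ε+αω+βω = 1·0+32·0+15·1 ≡ 1  ⇒  (a,b)_2 = -1.
v=∞: -741 < 0 and 1330 > 0  ⇒  (a,b)_∞ = +1.
v=13: a=13^-1·(≡8), b=13^0·(≡9) mod 13; (8|13)=-1, (9|13)=+1; (−1)^{-1·0·6}·(-1)^0·(+1)^-1 = +1.
v=19: a=19^3·(≡13), b=19^1·(≡3) mod 19; (13|19)=-1, (3|19)=-1; (−1)^{3·1·9}·(-1)^1·(-1)^3 = -1.
v=11: a=11^6·(≡7), b=11^2·(≡6) mod 11; (7|11)=-1, (6|11)=-1; (−1)^{6·2·5}·(-1)^2·(-1)^6 = +1.
v=3: a=3^-7·(≡2), b=3^-4·(≡1) mod 3; (2|3)=-1, (1|3)=+1; (−1)^{-7·-4·1}·(-1)^-4·(+1)^-7 = +1.
v=7: a=7^4·(≡1), b=7^1·(≡4) mod 7; (1|7)=+1, (4|7)=+1; (−1)^{4·1·3}·(+1)^1·(+1)^4 = +1.
v=5: a=5^0·(≡1), b=5^-1·(≡4) mod 5; (1|5)=+1, (4|5)=+1; (−1)^{0·-1·2}·(+1)^-1·(+1)^0 = +1.
Ram(-741, 1330) = {2, 19}; no ℚ_2-point on the conic.

[2, 19]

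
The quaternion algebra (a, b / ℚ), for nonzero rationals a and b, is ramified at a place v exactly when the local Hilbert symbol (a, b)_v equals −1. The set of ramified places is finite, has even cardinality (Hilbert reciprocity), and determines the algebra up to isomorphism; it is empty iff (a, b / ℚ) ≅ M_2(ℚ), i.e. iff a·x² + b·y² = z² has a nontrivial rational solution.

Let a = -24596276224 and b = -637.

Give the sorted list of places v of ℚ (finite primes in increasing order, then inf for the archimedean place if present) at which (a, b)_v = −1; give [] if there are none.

(a, b) ≡ (-1, -13) mod (ℚ^×)²; places V = {2, 7, 13, 29, ∞}.
(a,b)_7: α=0, u≡5; β=2, v≡1 (mod 7); (5|7)=-1, (1|7)=+1; sign (−1)^0·-1^2·+1^0 = +1.
(a,b)_29: α=2, u≡7; β=0, v≡1 (mod 29); (7|29)=+1, (1|29)=+1; sign (−1)^0·+1^0·+1^2 = +1.
(a,b)_∞: sgn(-1)=−, sgn(-13)=−, so -1.
(a,b)_2: α=10, β=0; u≡7, v≡3 (mod 8); ε(u)ε(v)=1·1, αω(v)=10·1, βω(u)=0·0; sum ≡ 1  ⇒  -1.
(a,b)_13: α=4, u≡1; β=1, v≡3 (mod 13); (1|13)=+1, (3|13)=+1; sign (−1)^0·+1^1·+1^4 = +1.
Ram(-1, -13) = {2, ∞}; no ℚ_2-point on the conic.

[2, inf]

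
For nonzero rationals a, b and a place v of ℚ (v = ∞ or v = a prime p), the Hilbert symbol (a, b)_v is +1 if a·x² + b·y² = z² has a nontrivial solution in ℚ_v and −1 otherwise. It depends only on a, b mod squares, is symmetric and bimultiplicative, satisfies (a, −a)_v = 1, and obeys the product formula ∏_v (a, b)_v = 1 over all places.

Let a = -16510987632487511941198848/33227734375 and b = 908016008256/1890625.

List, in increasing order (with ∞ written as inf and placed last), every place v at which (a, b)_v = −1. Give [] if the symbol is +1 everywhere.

[3, 17]

(a, b) ≡ (-250971, 12369) mod (ℚ^×)²; places V = {2, 3, 5, 7, 11, 17, 19, 31, 37, ∞}.
(a,b)_3: α=15, u≡1; β=5, v≡1 (mod 3); (1|3)=+1, (1|3)=+1; sign (−1)^1·+1^5·+1^15 = -1.
(a,b)_31: α=2, u≡18; β=1, v≡6 (mod 31); (18|31)=+1, (6|31)=-1; sign (−1)^0·+1^1·-1^2 = +1.
(a,b)_19: α=-1, u≡3; β=1, v≡16 (mod 19); (3|19)=-1, (16|19)=+1; sign (−1)^1·-1^1·+1^-1 = +1.
(a,b)_2: α=10, β=6; u≡5, v≡1 (mod 8); ε(u)ε(v)=0·0, αω(v)=10·0, βω(u)=6·1; sum ≡ 0  ⇒  +1.
(a,b)_5: α=-8, u≡4; β=-6, v≡1 (mod 5); (4|5)=+1, (1|5)=+1; sign (−1)^0·+1^-6·+1^-8 = +1.
(a,b)_37: α=-1, u≡33; β=0, v≡33 (mod 37); (33|37)=+1, (33|37)=+1; sign (−1)^0·+1^0·+1^-1 = +1.
(a,b)_7: α=7, u≡2; β=3, v≡5 (mod 7); (2|7)=+1, (5|7)=-1; sign (−1)^1·+1^3·-1^7 = +1.
(a,b)_∞: sgn(-250971)=−, sgn(12369)=+, so +1.
(a,b)_17: α=5, u≡12; β=2, v≡5 (mod 17); (12|17)=-1, (5|17)=-1; sign (−1)^0·-1^2·-1^5 = -1.
(a,b)_11: α=-2, u≡5; β=-2, v≡1 (mod 11); (5|11)=+1, (1|11)=+1; sign (−1)^0·+1^-2·+1^-2 = +1.
|Ram(-250971, 12369)| = 2, even; anisotropic at {3, 17}.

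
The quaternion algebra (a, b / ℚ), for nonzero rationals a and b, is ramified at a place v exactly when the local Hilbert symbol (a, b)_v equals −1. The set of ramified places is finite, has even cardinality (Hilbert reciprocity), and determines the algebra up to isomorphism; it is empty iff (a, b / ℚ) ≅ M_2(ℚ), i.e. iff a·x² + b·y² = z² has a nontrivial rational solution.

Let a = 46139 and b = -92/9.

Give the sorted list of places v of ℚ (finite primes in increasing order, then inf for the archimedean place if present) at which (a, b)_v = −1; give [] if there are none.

[37, 43]

(a, b) ≡ (46139, -23) mod (ℚ^×)²; places V = {2, 3, 23, 29, 37, 43, ∞}.
(a,b)_23: α=0, u≡1; β=1, v≡20 (mod 23); (1|23)=+1, (20|23)=-1; sign (−1)^0·+1^1·-1^0 = +1.
(a,b)_37: α=1, u≡26; β=0, v≡35 (mod 37); (26|37)=+1, (35|37)=-1; sign (−1)^0·+1^0·-1^1 = -1.
(a,b)_∞: sgn(46139)=+, sgn(-23)=−, so +1.
(a,b)_3: α=0, u≡2; β=-2, v≡1 (mod 3); (2|3)=-1, (1|3)=+1; sign (−1)^0·-1^-2·+1^0 = +1.
(a,b)_29: α=1, u≡25; β=0, v≡22 (mod 29); (25|29)=+1, (22|29)=+1; sign (−1)^0·+1^0·+1^1 = +1.
(a,b)_43: α=1, u≡41; β=0, v≡28 (mod 43); (41|43)=+1, (28|43)=-1; sign (−1)^0·+1^0·-1^1 = -1.
(a,b)_2: α=0, β=2; u≡3, v≡1 (mod 8); ε(u)ε(v)=1·0, αω(v)=0·0, βω(u)=2·1; sum ≡ 0  ⇒  +1.
|Ram(46139, -23)| = 2, even; anisotropic at {37, 43}.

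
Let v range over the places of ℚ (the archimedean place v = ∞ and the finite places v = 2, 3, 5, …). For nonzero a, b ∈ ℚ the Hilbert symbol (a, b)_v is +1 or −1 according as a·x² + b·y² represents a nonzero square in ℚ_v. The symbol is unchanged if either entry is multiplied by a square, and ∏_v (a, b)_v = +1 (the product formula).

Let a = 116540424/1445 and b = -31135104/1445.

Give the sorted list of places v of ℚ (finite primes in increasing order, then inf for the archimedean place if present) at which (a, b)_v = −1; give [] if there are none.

Mod squares: a ≡ 2730, b ≡ -30030. Check v ∈ {∞, 2, 3, 5, 7, 11, 13, 17}.
v=11: a=11^2·(≡7), b=11^1·(≡3) mod 11; (7|11)=-1, (3|11)=+1; (−1)^{2·1·5}·(-1)^1·(+1)^2 = -1.
v=5: a=5^-1·(≡1), b=5^-1·(≡4) mod 5; (1|5)=+1, (4|5)=+1; (−1)^{-1·-1·2}·(+1)^-1·(+1)^-1 = +1.
v=3: a=3^3·(≡1), b=3^5·(≡1) mod 3; (1|3)=+1, (1|3)=+1; (−1)^{3·5·1}·(+1)^5·(+1)^3 = -1.
v=7: a=7^3·(≡3), b=7^1·(≡4) mod 7; (3|7)=-1, (4|7)=+1; (−1)^{3·1·3}·(-1)^1·(+1)^3 = +1.
v=13: a=13^1·(≡2), b=13^1·(≡4) mod 13; (2|13)=-1, (4|13)=+1; (−1)^{1·1·6}·(-1)^1·(+1)^1 = -1.
v=17: a=17^-2·(≡7), b=17^-2·(≡1) mod 17; (7|17)=-1, (1|17)=+1; (−1)^{-2·-2·8}·(-1)^-2·(+1)^-2 = +1.
v=∞: 2730 > 0 and -30030 < 0  ⇒  (a,b)_∞ = +1.
v=2: v_2(a)=3, v_2(b)=7; units ≡ 5, 1 (mod 8); ε·ε+αω+βω = 0·0+3·0+7·1 ≡ 1  ⇒  (a,b)_2 = -1.
Ram(2730, -30030) = {2, 3, 11, 13}; no ℚ_2-point on the conic.

[2, 3, 11, 13]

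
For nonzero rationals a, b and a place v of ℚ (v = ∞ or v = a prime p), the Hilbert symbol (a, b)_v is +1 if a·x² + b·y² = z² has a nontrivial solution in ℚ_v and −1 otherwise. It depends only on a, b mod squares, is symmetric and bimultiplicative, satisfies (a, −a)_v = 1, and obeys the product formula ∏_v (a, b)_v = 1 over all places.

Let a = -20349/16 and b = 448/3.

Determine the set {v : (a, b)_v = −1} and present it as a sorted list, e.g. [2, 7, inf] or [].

(a, b) ≡ (-2261, 21) mod (ℚ^×)²; places V = {2, 3, 7, 17, 19, ∞}.
(a,b)_19: α=1, u≡15; β=0, v≡10 (mod 19); (15|19)=-1, (10|19)=-1; sign (−1)^0·-1^0·-1^1 = -1.
(a,b)_2: α=-4, β=6; u≡3, v≡5 (mod 8); ε(u)ε(v)=1·0, αω(v)=-4·1, βω(u)=6·1; sum ≡ 0  ⇒  +1.
(a,b)_∞: sgn(-2261)=−, sgn(21)=+, so +1.
(a,b)_3: α=2, u≡1; β=-1, v≡1 (mod 3); (1|3)=+1, (1|3)=+1; sign (−1)^0·+1^-1·+1^2 = +1.
(a,b)_17: α=1, u≡7; β=0, v≡2 (mod 17); (7|17)=-1, (2|17)=+1; sign (−1)^0·-1^0·+1^1 = +1.
(a,b)_7: α=1, u≡6; β=1, v≡5 (mod 7); (6|7)=-1, (5|7)=-1; sign (−1)^1·-1^1·-1^1 = -1.
(-2261, 21 / ℚ) ramifies at {7, 19}: a division algebra.

[7, 19]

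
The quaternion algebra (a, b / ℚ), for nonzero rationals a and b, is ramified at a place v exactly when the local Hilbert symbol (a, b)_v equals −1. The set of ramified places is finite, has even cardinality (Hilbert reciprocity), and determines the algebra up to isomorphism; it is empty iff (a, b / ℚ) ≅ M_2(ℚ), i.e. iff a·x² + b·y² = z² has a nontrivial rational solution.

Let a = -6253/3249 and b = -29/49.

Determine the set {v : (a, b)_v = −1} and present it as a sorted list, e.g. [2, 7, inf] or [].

Mod squares: a ≡ -37, b ≡ -29. Check v ∈ {∞, 2, 3, 7, 13, 19, 29, 37}.
v=37: a=37^1·(≡3), b=37^0·(≡13) mod 37; (3|37)=+1, (13|37)=-1; (−1)^{1·0·18}·(+1)^0·(-1)^1 = -1.
v=13: a=13^2·(≡11), b=13^0·(≡1) mod 13; (11|13)=-1, (1|13)=+1; (−1)^{2·0·6}·(-1)^0·(+1)^2 = +1.
v=∞: -37 < 0 and -29 < 0  ⇒  (a,b)_∞ = -1.
v=19: a=19^-2·(≡4), b=19^0·(≡6) mod 19; (4|19)=+1, (6|19)=+1; (−1)^{-2·0·9}·(+1)^0·(+1)^-2 = +1.
v=2: v_2(a)=0, v_2(b)=0; units ≡ 3, 3 (mod 8); ε·ε+αω+βω = 1·1+0·1+0·1 ≡ 1  ⇒  (a,b)_2 = -1.
v=29: a=29^0·(≡11), b=29^1·(≡13) mod 29; (11|29)=-1, (13|29)=+1; (−1)^{0·1·14}·(-1)^1·(+1)^0 = -1.
v=3: a=3^-2·(≡2), b=3^0·(≡1) mod 3; (2|3)=-1, (1|3)=+1; (−1)^{-2·0·1}·(-1)^0·(+1)^-2 = +1.
v=7: a=7^0·(≡5), b=7^-2·(≡6) mod 7; (5|7)=-1, (6|7)=-1; (−1)^{0·-2·3}·(-1)^-2·(-1)^0 = +1.
|Ram(-37, -29)| = 4, even; anisotropic at {2, 29, 37, ∞}.

[2, 29, 37, inf]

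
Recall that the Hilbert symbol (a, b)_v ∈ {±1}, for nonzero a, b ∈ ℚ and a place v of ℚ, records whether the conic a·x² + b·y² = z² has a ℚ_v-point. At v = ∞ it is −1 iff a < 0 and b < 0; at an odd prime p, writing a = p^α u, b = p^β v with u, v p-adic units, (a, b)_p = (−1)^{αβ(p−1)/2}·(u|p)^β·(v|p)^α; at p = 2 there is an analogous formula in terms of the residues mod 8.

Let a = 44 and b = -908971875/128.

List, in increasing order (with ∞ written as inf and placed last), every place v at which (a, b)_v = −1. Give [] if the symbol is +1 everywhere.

(a, b) ≡ (11, -3990) mod (ℚ^×)²; places V = {2, 3, 5, 7, 11, 19, ∞}.
(a,b)_19: α=0, u≡6; β=1, v≡10 (mod 19); (6|19)=+1, (10|19)=-1; sign (−1)^0·+1^1·-1^0 = +1.
(a,b)_5: α=0, u≡4; β=5, v≡3 (mod 5); (4|5)=+1, (3|5)=-1; sign (−1)^0·+1^5·-1^0 = +1.
(a,b)_∞: sgn(11)=+, sgn(-3990)=−, so +1.
(a,b)_11: α=1, u≡4; β=0, v≡5 (mod 11); (4|11)=+1, (5|11)=+1; sign (−1)^0·+1^0·+1^1 = +1.
(a,b)_7: α=0, u≡2; β=1, v≡2 (mod 7); (2|7)=+1, (2|7)=+1; sign (−1)^0·+1^1·+1^0 = +1.
(a,b)_3: α=0, u≡2; β=7, v≡2 (mod 3); (2|3)=-1, (2|3)=-1; sign (−1)^0·-1^7·-1^0 = -1.
(a,b)_2: α=2, β=-7; u≡3, v≡5 (mod 8); ε(u)ε(v)=1·0, αω(v)=2·1, βω(u)=-7·1; sum ≡ 1  ⇒  -1.
Ram(11, -3990) = {2, 3}; no ℚ_2-point on the conic.

[2, 3]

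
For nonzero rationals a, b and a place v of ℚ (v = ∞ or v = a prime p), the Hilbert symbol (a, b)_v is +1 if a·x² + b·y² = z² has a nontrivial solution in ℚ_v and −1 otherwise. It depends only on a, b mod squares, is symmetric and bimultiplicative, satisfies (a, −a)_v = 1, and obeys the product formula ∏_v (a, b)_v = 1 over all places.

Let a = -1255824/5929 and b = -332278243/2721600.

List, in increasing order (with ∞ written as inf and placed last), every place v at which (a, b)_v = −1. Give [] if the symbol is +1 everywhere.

(a, b) ≡ (-969, -3927) mod (ℚ^×)²; places V = {2, 3, 5, 7, 11, 17, 19, 31, 43, ∞}.
(a,b)_31: α=0, u≡6; β=2, v≡28 (mod 31); (6|31)=-1, (28|31)=+1; sign (−1)^0·-1^2·+1^0 = +1.
(a,b)_2: α=4, β=-6; u≡7, v≡1 (mod 8); ε(u)ε(v)=1·0, αω(v)=4·0, βω(u)=-6·0; sum ≡ 0  ⇒  +1.
(a,b)_43: α=0, u≡19; β=2, v≡33 (mod 43); (19|43)=-1, (33|43)=-1; sign (−1)^0·-1^2·-1^0 = +1.
(a,b)_5: α=0, u≡4; β=-2, v≡3 (mod 5); (4|5)=+1, (3|5)=-1; sign (−1)^0·+1^-2·-1^0 = +1.
(a,b)_7: α=-2, u≡2; β=-1, v≡3 (mod 7); (2|7)=+1, (3|7)=-1; sign (−1)^0·+1^-1·-1^-2 = +1.
(a,b)_3: α=5, u≡1; β=-5, v≡2 (mod 3); (1|3)=+1, (2|3)=-1; sign (−1)^1·+1^-5·-1^5 = +1.
(a,b)_∞: sgn(-969)=−, sgn(-3927)=−, so -1.
(a,b)_17: α=1, u≡6; β=1, v≡11 (mod 17); (6|17)=-1, (11|17)=-1; sign (−1)^0·-1^1·-1^1 = +1.
(a,b)_19: α=1, u≡5; β=0, v≡4 (mod 19); (5|19)=+1, (4|19)=+1; sign (−1)^0·+1^0·+1^1 = +1.
(a,b)_11: α=-2, u≡7; β=1, v≡10 (mod 11); (7|11)=-1, (10|11)=-1; sign (−1)^0·-1^1·-1^-2 = -1.
(-969, -3927 / ℚ) ramifies at {11, ∞}: a division algebra.

[11, inf]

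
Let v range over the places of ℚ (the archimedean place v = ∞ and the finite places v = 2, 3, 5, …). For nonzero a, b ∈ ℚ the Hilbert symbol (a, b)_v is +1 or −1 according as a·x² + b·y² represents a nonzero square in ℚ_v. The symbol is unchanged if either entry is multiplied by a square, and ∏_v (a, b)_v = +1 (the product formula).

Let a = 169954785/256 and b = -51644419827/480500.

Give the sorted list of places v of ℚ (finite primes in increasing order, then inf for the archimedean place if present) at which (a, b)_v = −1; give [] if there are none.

[3, 11]

(a, b) ≡ (65, -15015) mod (ℚ^×)²; places V = {2, 3, 5, 7, 11, 13, 29, 31, ∞}.
(a,b)_31: α=0, u≡21; β=-2, v≡18 (mod 31); (21|31)=-1, (18|31)=+1; sign (−1)^0·-1^-2·+1^0 = +1.
(a,b)_11: α=2, u≡2; β=3, v≡2 (mod 11); (2|11)=-1, (2|11)=-1; sign (−1)^0·-1^3·-1^2 = -1.
(a,b)_∞: sgn(65)=+, sgn(-15015)=−, so +1.
(a,b)_2: α=-8, β=-2; u≡1, v≡1 (mod 8); ε(u)ε(v)=0·0, αω(v)=-8·0, βω(u)=-2·0; sum ≡ 0  ⇒  +1.
(a,b)_3: α=2, u≡2; β=1, v≡2 (mod 3); (2|3)=-1, (2|3)=-1; sign (−1)^0·-1^1·-1^2 = -1.
(a,b)_7: α=4, u≡2; β=1, v≡4 (mod 7); (2|7)=+1, (4|7)=+1; sign (−1)^0·+1^1·+1^4 = +1.
(a,b)_13: α=1, u≡11; β=3, v≡8 (mod 13); (11|13)=-1, (8|13)=-1; sign (−1)^0·-1^3·-1^1 = +1.
(a,b)_29: α=0, u≡1; β=2, v≡6 (mod 29); (1|29)=+1, (6|29)=+1; sign (−1)^0·+1^2·+1^0 = +1.
(a,b)_5: α=1, u≡2; β=-3, v≡2 (mod 5); (2|5)=-1, (2|5)=-1; sign (−1)^0·-1^-3·-1^1 = +1.
Ram(65, -15015) = {3, 11}; no ℚ_3-point on the conic.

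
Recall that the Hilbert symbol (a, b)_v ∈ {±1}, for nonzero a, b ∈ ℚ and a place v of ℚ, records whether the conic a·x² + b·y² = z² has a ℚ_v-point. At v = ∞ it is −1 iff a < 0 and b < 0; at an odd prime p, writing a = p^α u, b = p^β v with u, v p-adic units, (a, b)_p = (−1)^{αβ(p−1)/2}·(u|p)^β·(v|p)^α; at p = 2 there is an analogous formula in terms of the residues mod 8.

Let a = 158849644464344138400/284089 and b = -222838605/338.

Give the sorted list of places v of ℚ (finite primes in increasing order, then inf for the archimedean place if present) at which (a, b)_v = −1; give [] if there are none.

(a, b) ≡ (3306, -93610) mod (ℚ^×)²; places V = {2, 3, 5, 11, 13, 19, 23, 29, 37, 41, 53, ∞}.
(a,b)_37: α=2, u≡31; β=1, v≡2 (mod 37); (31|37)=-1, (2|37)=-1; sign (−1)^0·-1^1·-1^2 = -1.
(a,b)_13: α=-2, u≡1; β=-2, v≡12 (mod 13); (1|13)=+1, (12|13)=+1; sign (−1)^0·+1^-2·+1^-2 = +1.
(a,b)_41: α=-2, u≡11; β=0, v≡29 (mod 41); (11|41)=-1, (29|41)=-1; sign (−1)^0·-1^0·-1^-2 = +1.
(a,b)_11: α=0, u≡6; β=1, v≡5 (mod 11); (6|11)=-1, (5|11)=+1; sign (−1)^0·-1^1·+1^0 = -1.
(a,b)_53: α=2, u≡32; β=0, v≡8 (mod 53); (32|53)=-1, (8|53)=-1; sign (−1)^0·-1^0·-1^2 = +1.
(a,b)_2: α=5, β=-1; u≡5, v≡3 (mod 8); ε(u)ε(v)=0·1, αω(v)=5·1, βω(u)=-1·1; sum ≡ 0  ⇒  +1.
(a,b)_23: α=2, u≡17; β=3, v≡1 (mod 23); (17|23)=-1, (1|23)=+1; sign (−1)^0·-1^3·+1^2 = -1.
(a,b)_3: α=11, u≡1; β=2, v≡2 (mod 3); (1|3)=+1, (2|3)=-1; sign (−1)^0·+1^2·-1^11 = -1.
(a,b)_19: α=1, u≡14; β=0, v≡3 (mod 19); (14|19)=-1, (3|19)=-1; sign (−1)^0·-1^0·-1^1 = -1.
(a,b)_5: α=2, u≡4; β=1, v≡3 (mod 5); (4|5)=+1, (3|5)=-1; sign (−1)^0·+1^1·-1^2 = +1.
(a,b)_29: α=1, u≡14; β=0, v≡14 (mod 29); (14|29)=-1, (14|29)=-1; sign (−1)^0·-1^0·-1^1 = -1.
(a,b)_∞: sgn(3306)=+, sgn(-93610)=−, so +1.
Ram(3306, -93610) = {3, 11, 19, 23, 29, 37}; no ℚ_3-point on the conic.

[3, 11, 19, 23, 29, 37]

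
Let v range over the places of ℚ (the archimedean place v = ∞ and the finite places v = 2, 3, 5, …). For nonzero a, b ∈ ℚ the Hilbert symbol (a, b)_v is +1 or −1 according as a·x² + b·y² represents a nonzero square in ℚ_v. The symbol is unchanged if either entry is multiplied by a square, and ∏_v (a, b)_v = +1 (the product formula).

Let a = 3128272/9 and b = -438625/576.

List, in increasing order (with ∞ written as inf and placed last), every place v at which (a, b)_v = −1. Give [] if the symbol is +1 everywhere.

[5, 53]

Mod squares: a ≡ 195517, b ≡ -145. Check v ∈ {∞, 2, 3, 5, 7, 11, 17, 29, 31, 53}.
v=∞: 195517 > 0 and -145 < 0  ⇒  (a,b)_∞ = +1.
v=53: a=53^1·(≡51), b=53^0·(≡45) mod 53; (51|53)=-1, (45|53)=-1; (−1)^{1·0·26}·(-1)^0·(-1)^1 = -1.
v=29: a=29^0·(≡24), b=29^1·(≡4) mod 29; (24|29)=+1, (4|29)=+1; (−1)^{0·1·14}·(+1)^1·(+1)^0 = +1.
v=5: a=5^0·(≡3), b=5^3·(≡1) mod 5; (3|5)=-1, (1|5)=+1; (−1)^{0·3·2}·(-1)^3·(+1)^0 = -1.
v=31: a=31^1·(≡18), b=31^0·(≡10) mod 31; (18|31)=+1, (10|31)=+1; (−1)^{1·0·15}·(+1)^0·(+1)^1 = +1.
v=3: a=3^-2·(≡1), b=3^-2·(≡2) mod 3; (1|3)=+1, (2|3)=-1; (−1)^{-2·-2·1}·(+1)^-2·(-1)^-2 = +1.
v=2: v_2(a)=4, v_2(b)=-6; units ≡ 5, 7 (mod 8); ε·ε+αω+βω = 0·1+4·0+-6·1 ≡ 0  ⇒  (a,b)_2 = +1.
v=17: a=17^1·(≡16), b=17^0·(≡4) mod 17; (16|17)=+1, (4|17)=+1; (−1)^{1·0·8}·(+1)^0·(+1)^1 = +1.
v=7: a=7^1·(≡1), b=7^0·(≡1) mod 7; (1|7)=+1, (1|7)=+1; (−1)^{1·0·3}·(+1)^0·(+1)^1 = +1.
v=11: a=11^0·(≡9), b=11^2·(≡4) mod 11; (9|11)=+1, (4|11)=+1; (−1)^{0·2·5}·(+1)^2·(+1)^0 = +1.
(195517, -145 / ℚ) ramifies at {5, 53}: a division algebra.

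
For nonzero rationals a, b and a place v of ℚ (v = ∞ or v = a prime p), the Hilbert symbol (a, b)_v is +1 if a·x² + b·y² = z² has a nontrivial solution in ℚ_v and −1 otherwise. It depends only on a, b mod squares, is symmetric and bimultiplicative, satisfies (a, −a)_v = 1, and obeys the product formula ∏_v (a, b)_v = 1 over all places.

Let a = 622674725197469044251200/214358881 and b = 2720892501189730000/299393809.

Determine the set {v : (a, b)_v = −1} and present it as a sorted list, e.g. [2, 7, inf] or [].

[29, 37]

Mod squares: a ≡ 190231097, b ≡ 133. Check v ∈ {∞, 2, 5, 7, 11, 13, 19, 29, 31, 37, 43}.
v=43: a=43^3·(≡14), b=43^2·(≡36) mod 43; (14|43)=+1, (36|43)=+1; (−1)^{3·2·21}·(+1)^2·(+1)^3 = +1.
v=13: a=13^0·(≡4), b=13^-2·(≡10) mod 13; (4|13)=+1, (10|13)=+1; (−1)^{0·-2·6}·(+1)^-2·(+1)^0 = +1.
v=∞: 190231097 > 0 and 133 > 0  ⇒  (a,b)_∞ = +1.
v=7: a=7^1·(≡4), b=7^1·(≡6) mod 7; (4|7)=+1, (6|7)=-1; (−1)^{1·1·3}·(+1)^1·(-1)^1 = +1.
v=5: a=5^2·(≡3), b=5^4·(≡2) mod 5; (3|5)=-1, (2|5)=-1; (−1)^{2·4·2}·(-1)^4·(-1)^2 = +1.
v=29: a=29^3·(≡6), b=29^2·(≡21) mod 29; (6|29)=+1, (21|29)=-1; (−1)^{3·2·14}·(+1)^2·(-1)^3 = -1.
v=2: v_2(a)=6, v_2(b)=4; units ≡ 1, 5 (mod 8); ε·ε+αω+βω = 0·0+6·1+4·0 ≡ 0  ⇒  (a,b)_2 = +1.
v=31: a=31^3·(≡13), b=31^2·(≡19) mod 31; (13|31)=-1, (19|31)=+1; (−1)^{3·2·15}·(-1)^2·(+1)^3 = +1.
v=19: a=19^1·(≡15), b=19^1·(≡5) mod 19; (15|19)=-1, (5|19)=+1; (−1)^{1·1·9}·(-1)^1·(+1)^1 = +1.
v=11: a=11^-8·(≡5), b=11^-6·(≡3) mod 11; (5|11)=+1, (3|11)=+1; (−1)^{-8·-6·5}·(+1)^-6·(+1)^-8 = +1.
v=37: a=37^3·(≡30), b=37^2·(≡8) mod 37; (30|37)=+1, (8|37)=-1; (−1)^{3·2·18}·(+1)^2·(-1)^3 = -1.
|Ram(190231097, 133)| = 2, even; anisotropic at {29, 37}.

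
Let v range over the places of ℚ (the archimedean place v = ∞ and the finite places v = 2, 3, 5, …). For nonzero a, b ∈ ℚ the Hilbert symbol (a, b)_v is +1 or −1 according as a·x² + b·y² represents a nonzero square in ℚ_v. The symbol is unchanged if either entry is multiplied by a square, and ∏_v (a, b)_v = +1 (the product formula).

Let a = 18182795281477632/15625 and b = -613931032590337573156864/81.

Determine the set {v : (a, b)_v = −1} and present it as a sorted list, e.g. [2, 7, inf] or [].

Mod squares: a ≡ 15283, b ≡ -79534. Check v ∈ {∞, 2, 3, 5, 7, 13, 17, 19, 23, 29, 31}.
v=13: a=13^2·(≡7), b=13^3·(≡8) mod 13; (7|13)=-1, (8|13)=-1; (−1)^{2·3·6}·(-1)^3·(-1)^2 = -1.
v=19: a=19^2·(≡5), b=19^3·(≡14) mod 19; (5|19)=+1, (14|19)=-1; (−1)^{2·3·9}·(+1)^3·(-1)^2 = +1.
v=31: a=31^1·(≡1), b=31^2·(≡13) mod 31; (1|31)=+1, (13|31)=-1; (−1)^{1·2·15}·(+1)^2·(-1)^1 = -1.
v=29: a=29^1·(≡6), b=29^2·(≡6) mod 29; (6|29)=+1, (6|29)=+1; (−1)^{1·2·14}·(+1)^2·(+1)^1 = +1.
v=23: a=23^2·(≡17), b=23^3·(≡20) mod 23; (17|23)=-1, (20|23)=-1; (−1)^{2·3·11}·(-1)^3·(-1)^2 = -1.
v=17: a=17^1·(≡13), b=17^2·(≡16) mod 17; (13|17)=+1, (16|17)=+1; (−1)^{1·2·8}·(+1)^2·(+1)^1 = +1.
v=7: a=7^0·(≡1), b=7^1·(≡3) mod 7; (1|7)=+1, (3|7)=-1; (−1)^{0·1·3}·(+1)^1·(-1)^0 = +1.
v=∞: 15283 > 0 and -79534 < 0  ⇒  (a,b)_∞ = +1.
v=2: v_2(a)=12, v_2(b)=11; units ≡ 3, 1 (mod 8); ε·ε+αω+βω = 1·0+12·0+11·1 ≡ 1  ⇒  (a,b)_2 = -1.
v=3: a=3^2·(≡1), b=3^-4·(≡2) mod 3; (1|3)=+1, (2|3)=-1; (−1)^{2·-4·1}·(+1)^-4·(-1)^2 = +1.
v=5: a=5^-6·(≡2), b=5^0·(≡1) mod 5; (2|5)=-1, (1|5)=+1; (−1)^{-6·0·2}·(-1)^0·(+1)^-6 = +1.
|Ram(15283, -79534)| = 4, even; anisotropic at {2, 13, 23, 31}.

[2, 13, 23, 31]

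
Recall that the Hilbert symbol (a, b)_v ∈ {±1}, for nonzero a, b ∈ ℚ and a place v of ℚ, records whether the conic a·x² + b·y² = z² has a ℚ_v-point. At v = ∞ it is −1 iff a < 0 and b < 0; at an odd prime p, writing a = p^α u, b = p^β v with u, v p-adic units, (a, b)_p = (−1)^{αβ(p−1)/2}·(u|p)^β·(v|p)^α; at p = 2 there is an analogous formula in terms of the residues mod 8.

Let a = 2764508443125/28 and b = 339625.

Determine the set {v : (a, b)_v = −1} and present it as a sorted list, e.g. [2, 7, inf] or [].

[5, 7, 11, 13]

Mod squares: a ≡ 3003, b ≡ 13585. Check v ∈ {∞, 2, 3, 5, 7, 11, 13, 19}.
v=11: a=11^1·(≡9), b=11^1·(≡9) mod 11; (9|11)=+1, (9|11)=+1; (−1)^{1·1·5}·(+1)^1·(+1)^1 = -1.
v=∞: 3003 > 0 and 13585 > 0  ⇒  (a,b)_∞ = +1.
v=13: a=13^5·(≡9), b=13^1·(≡8) mod 13; (9|13)=+1, (8|13)=-1; (−1)^{5·1·6}·(+1)^1·(-1)^5 = -1.
v=19: a=19^2·(≡5), b=19^1·(≡15) mod 19; (5|19)=+1, (15|19)=-1; (−1)^{2·1·9}·(+1)^1·(-1)^2 = +1.
v=5: a=5^4·(≡3), b=5^3·(≡2) mod 5; (3|5)=-1, (2|5)=-1; (−1)^{4·3·2}·(-1)^3·(-1)^4 = -1.
v=7: a=7^-1·(≡4), b=7^0·(≡6) mod 7; (4|7)=+1, (6|7)=-1; (−1)^{-1·0·3}·(+1)^0·(-1)^-1 = -1.
v=3: a=3^1·(≡2), b=3^0·(≡1) mod 3; (2|3)=-1, (1|3)=+1; (−1)^{1·0·1}·(-1)^0·(+1)^1 = +1.
v=2: v_2(a)=-2, v_2(b)=0; units ≡ 3, 1 (mod 8); ε·ε+αω+βω = 1·0+-2·0+0·1 ≡ 0  ⇒  (a,b)_2 = +1.
|Ram(3003, 13585)| = 4, even; anisotropic at {5, 7, 11, 13}.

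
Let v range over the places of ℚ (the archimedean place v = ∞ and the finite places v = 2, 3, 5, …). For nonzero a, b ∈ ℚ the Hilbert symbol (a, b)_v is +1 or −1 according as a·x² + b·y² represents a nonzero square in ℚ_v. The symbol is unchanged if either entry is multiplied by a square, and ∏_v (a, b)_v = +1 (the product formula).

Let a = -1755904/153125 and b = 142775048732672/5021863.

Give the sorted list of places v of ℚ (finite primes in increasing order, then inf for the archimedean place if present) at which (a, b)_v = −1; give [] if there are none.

[7, 19, 23, 31]

Mod squares: a ≡ -95, b ≡ 4991. Check v ∈ {∞, 2, 5, 7, 11, 19, 23, 31}.
v=7: a=7^-2·(≡6), b=7^-3·(≡5) mod 7; (6|7)=-1, (5|7)=-1; (−1)^{-2·-3·3}·(-1)^-3·(-1)^-2 = -1.
v=11: a=11^0·(≡3), b=11^-4·(≡2) mod 11; (3|11)=+1, (2|11)=-1; (−1)^{0·-4·5}·(+1)^-4·(-1)^0 = +1.
v=2: v_2(a)=8, v_2(b)=20; units ≡ 1, 7 (mod 8); ε·ε+αω+βω = 0·1+8·0+20·0 ≡ 0  ⇒  (a,b)_2 = +1.
v=∞: -95 < 0 and 4991 > 0  ⇒  (a,b)_∞ = +1.
v=5: a=5^-5·(≡4), b=5^0·(≡4) mod 5; (4|5)=+1, (4|5)=+1; (−1)^{-5·0·2}·(+1)^0·(+1)^-5 = +1.
v=23: a=23^0·(≡17), b=23^3·(≡20) mod 23; (17|23)=-1, (20|23)=-1; (−1)^{0·3·11}·(-1)^3·(-1)^0 = -1.
v=19: a=19^3·(≡12), b=19^2·(≡15) mod 19; (12|19)=-1, (15|19)=-1; (−1)^{3·2·9}·(-1)^2·(-1)^3 = -1.
v=31: a=31^0·(≡27), b=31^1·(≡27) mod 31; (27|31)=-1, (27|31)=-1; (−1)^{0·1·15}·(-1)^1·(-1)^0 = -1.
(-95, 4991 / ℚ) ramifies at {7, 19, 23, 31}: a division algebra.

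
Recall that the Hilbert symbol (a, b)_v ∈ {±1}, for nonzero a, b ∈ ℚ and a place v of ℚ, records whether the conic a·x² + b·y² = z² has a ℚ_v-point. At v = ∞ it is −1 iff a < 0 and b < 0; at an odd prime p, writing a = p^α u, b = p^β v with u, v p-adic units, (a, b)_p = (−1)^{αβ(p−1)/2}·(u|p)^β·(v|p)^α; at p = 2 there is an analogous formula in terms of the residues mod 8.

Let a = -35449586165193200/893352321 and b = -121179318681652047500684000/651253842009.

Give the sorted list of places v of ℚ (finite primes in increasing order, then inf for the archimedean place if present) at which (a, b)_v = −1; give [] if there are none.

Mod squares: a ≡ -23, b ≡ -52910. Check v ∈ {∞, 2, 3, 5, 7, 11, 13, 23, 37, 41, 53}.
v=∞: -23 < 0 and -52910 < 0  ⇒  (a,b)_∞ = -1.
v=13: a=13^2·(≡4), b=13^3·(≡1) mod 13; (4|13)=+1, (1|13)=+1; (−1)^{2·3·6}·(+1)^3·(+1)^2 = +1.
v=37: a=37^2·(≡24), b=37^3·(≡14) mod 37; (24|37)=-1, (14|37)=-1; (−1)^{2·3·18}·(-1)^3·(-1)^2 = -1.
v=23: a=23^1·(≡21), b=23^2·(≡2) mod 23; (21|23)=-1, (2|23)=+1; (−1)^{1·2·11}·(-1)^2·(+1)^1 = +1.
v=41: a=41^-2·(≡10), b=41^-2·(≡36) mod 41; (10|41)=+1, (36|41)=+1; (−1)^{-2·-2·20}·(+1)^-2·(+1)^-2 = +1.
v=3: a=3^-12·(≡1), b=3^-18·(≡1) mod 3; (1|3)=+1, (1|3)=+1; (−1)^{-12·-18·1}·(+1)^-18·(+1)^-12 = +1.
v=53: a=53^2·(≡3), b=53^4·(≡17) mod 53; (3|53)=-1, (17|53)=+1; (−1)^{2·4·26}·(-1)^4·(+1)^2 = +1.
v=7: a=7^2·(≡3), b=7^2·(≡6) mod 7; (3|7)=-1, (6|7)=-1; (−1)^{2·2·3}·(-1)^2·(-1)^2 = +1.
v=5: a=5^2·(≡2), b=5^3·(≡2) mod 5; (2|5)=-1, (2|5)=-1; (−1)^{2·3·2}·(-1)^3·(-1)^2 = -1.
v=11: a=11^2·(≡7), b=11^3·(≡6) mod 11; (7|11)=-1, (6|11)=-1; (−1)^{2·3·5}·(-1)^3·(-1)^2 = -1.
v=2: v_2(a)=4, v_2(b)=5; units ≡ 1, 1 (mod 8); ε·ε+αω+βω = 0·0+4·0+5·0 ≡ 0  ⇒  (a,b)_2 = +1.
Ram(-23, -52910) = {5, 11, 37, ∞}; no ℚ_5-point on the conic.

[5, 11, 37, inf]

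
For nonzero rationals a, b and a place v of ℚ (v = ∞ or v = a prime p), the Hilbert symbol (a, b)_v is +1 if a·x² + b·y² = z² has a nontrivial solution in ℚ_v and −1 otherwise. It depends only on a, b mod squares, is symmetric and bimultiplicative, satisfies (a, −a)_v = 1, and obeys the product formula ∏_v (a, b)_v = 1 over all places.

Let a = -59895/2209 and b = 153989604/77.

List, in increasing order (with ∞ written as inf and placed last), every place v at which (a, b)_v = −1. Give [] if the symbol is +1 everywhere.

(a, b) ≡ (-55, 3157) mod (ℚ^×)²; places V = {2, 3, 5, 7, 11, 17, 19, 41, 47, ∞}.
(a,b)_7: α=0, u≡1; β=-1, v≡5 (mod 7); (1|7)=+1, (5|7)=-1; sign (−1)^0·+1^-1·-1^0 = +1.
(a,b)_5: α=1, u≡4; β=0, v≡2 (mod 5); (4|5)=+1, (2|5)=-1; sign (−1)^0·+1^0·-1^1 = -1.
(a,b)_2: α=0, β=2; u≡1, v≡5 (mod 8); ε(u)ε(v)=0·0, αω(v)=0·1, βω(u)=2·0; sum ≡ 0  ⇒  +1.
(a,b)_19: α=0, u≡10; β=2, v≡14 (mod 19); (10|19)=-1, (14|19)=-1; sign (−1)^0·-1^2·-1^0 = +1.
(a,b)_11: α=3, u≡6; β=-1, v≡3 (mod 11); (6|11)=-1, (3|11)=+1; sign (−1)^1·-1^-1·+1^3 = +1.
(a,b)_3: α=2, u≡2; β=2, v≡1 (mod 3); (2|3)=-1, (1|3)=+1; sign (−1)^0·-1^2·+1^2 = +1.
(a,b)_∞: sgn(-55)=−, sgn(3157)=+, so +1.
(a,b)_17: α=0, u≡4; β=2, v≡10 (mod 17); (4|17)=+1, (10|17)=-1; sign (−1)^0·+1^2·-1^0 = +1.
(a,b)_47: α=-2, u≡30; β=0, v≡4 (mod 47); (30|47)=-1, (4|47)=+1; sign (−1)^0·-1^0·+1^-2 = +1.
(a,b)_41: α=0, u≡7; β=1, v≡25 (mod 41); (7|41)=-1, (25|41)=+1; sign (−1)^0·-1^1·+1^0 = -1.
|Ram(-55, 3157)| = 2, even; anisotropic at {5, 41}.

[5, 41]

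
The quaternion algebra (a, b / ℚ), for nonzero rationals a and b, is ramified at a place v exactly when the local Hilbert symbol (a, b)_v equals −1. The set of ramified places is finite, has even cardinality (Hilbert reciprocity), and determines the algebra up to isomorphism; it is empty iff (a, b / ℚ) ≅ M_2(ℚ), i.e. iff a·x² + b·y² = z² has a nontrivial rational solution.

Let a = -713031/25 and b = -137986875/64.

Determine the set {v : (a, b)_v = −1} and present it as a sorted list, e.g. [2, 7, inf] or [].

Mod squares: a ≡ -713031, b ≡ -24531. Check v ∈ {∞, 2, 3, 5, 11, 13, 17, 31, 37, 41}.
v=41: a=41^1·(≡3), b=41^0·(≡24) mod 41; (3|41)=-1, (24|41)=-1; (−1)^{1·0·20}·(-1)^0·(-1)^1 = -1.
v=17: a=17^1·(≡8), b=17^1·(≡1) mod 17; (8|17)=+1, (1|17)=+1; (−1)^{1·1·8}·(+1)^1·(+1)^1 = +1.
v=11: a=11^1·(≡8), b=11^0·(≡2) mod 11; (8|11)=-1, (2|11)=-1; (−1)^{1·0·5}·(-1)^0·(-1)^1 = -1.
v=5: a=5^-2·(≡4), b=5^4·(≡4) mod 5; (4|5)=+1, (4|5)=+1; (−1)^{-2·4·2}·(+1)^4·(+1)^-2 = +1.
v=13: a=13^0·(≡7), b=13^1·(≡5) mod 13; (7|13)=-1, (5|13)=-1; (−1)^{0·1·6}·(-1)^1·(-1)^0 = -1.
v=2: v_2(a)=0, v_2(b)=-6; units ≡ 1, 5 (mod 8); ε·ε+αω+βω = 0·0+0·1+-6·0 ≡ 0  ⇒  (a,b)_2 = +1.
v=37: a=37^0·(≡25), b=37^1·(≡33) mod 37; (25|37)=+1, (33|37)=+1; (−1)^{0·1·18}·(+1)^1·(+1)^0 = +1.
v=3: a=3^1·(≡1), b=3^3·(≡1) mod 3; (1|3)=+1, (1|3)=+1; (−1)^{1·3·1}·(+1)^3·(+1)^1 = -1.
v=31: a=31^1·(≡5), b=31^0·(≡23) mod 31; (5|31)=+1, (23|31)=-1; (−1)^{1·0·15}·(+1)^0·(-1)^1 = -1.
v=∞: -713031 < 0 and -24531 < 0  ⇒  (a,b)_∞ = -1.
(-713031, -24531 / ℚ) ramifies at {3, 11, 13, 31, 41, ∞}: a division algebra.

[3, 11, 13, 31, 41, inf]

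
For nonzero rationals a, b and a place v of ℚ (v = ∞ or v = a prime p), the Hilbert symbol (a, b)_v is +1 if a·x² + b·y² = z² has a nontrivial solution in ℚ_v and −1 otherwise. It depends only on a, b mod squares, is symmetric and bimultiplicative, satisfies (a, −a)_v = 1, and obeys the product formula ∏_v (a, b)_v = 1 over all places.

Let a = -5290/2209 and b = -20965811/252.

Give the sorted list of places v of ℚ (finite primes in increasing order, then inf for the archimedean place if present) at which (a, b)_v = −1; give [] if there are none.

(a, b) ≡ (-10, -79373) mod (ℚ^×)²; places V = {2, 3, 5, 7, 17, 23, 29, 43, 47, ∞}.
(a,b)_47: α=-2, u≡21; β=0, v≡44 (mod 47); (21|47)=+1, (44|47)=-1; sign (−1)^0·+1^0·-1^-2 = +1.
(a,b)_3: α=0, u≡2; β=-2, v≡1 (mod 3); (2|3)=-1, (1|3)=+1; sign (−1)^0·-1^-2·+1^0 = +1.
(a,b)_43: α=0, u≡8; β=2, v≡5 (mod 43); (8|43)=-1, (5|43)=-1; sign (−1)^0·-1^2·-1^0 = +1.
(a,b)_17: α=0, u≡3; β=1, v≡6 (mod 17); (3|17)=-1, (6|17)=-1; sign (−1)^0·-1^1·-1^0 = -1.
(a,b)_∞: sgn(-10)=−, sgn(-79373)=−, so -1.
(a,b)_29: α=0, u≡15; β=1, v≡2 (mod 29); (15|29)=-1, (2|29)=-1; sign (−1)^0·-1^1·-1^0 = -1.
(a,b)_5: α=1, u≡3; β=0, v≡2 (mod 5); (3|5)=-1, (2|5)=-1; sign (−1)^0·-1^0·-1^1 = -1.
(a,b)_23: α=2, u≡13; β=1, v≡21 (mod 23); (13|23)=+1, (21|23)=-1; sign (−1)^0·+1^1·-1^2 = +1.
(a,b)_7: α=0, u≡4; β=-1, v≡1 (mod 7); (4|7)=+1, (1|7)=+1; sign (−1)^0·+1^-1·+1^0 = +1.
(a,b)_2: α=1, β=-2; u≡3, v≡3 (mod 8); ε(u)ε(v)=1·1, αω(v)=1·1, βω(u)=-2·1; sum ≡ 0  ⇒  +1.
(-10, -79373 / ℚ) ramifies at {5, 17, 29, ∞}: a division algebra.

[5, 17, 29, inf]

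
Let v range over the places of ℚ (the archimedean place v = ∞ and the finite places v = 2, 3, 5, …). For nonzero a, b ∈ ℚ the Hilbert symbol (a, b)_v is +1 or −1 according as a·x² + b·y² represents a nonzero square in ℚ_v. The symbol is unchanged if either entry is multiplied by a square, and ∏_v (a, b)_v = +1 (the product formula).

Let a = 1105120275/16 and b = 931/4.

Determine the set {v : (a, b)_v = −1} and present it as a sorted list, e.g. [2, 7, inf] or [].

[2, 19]

(a, b) ≡ (51, 19) mod (ℚ^×)²; places V = {2, 3, 5, 7, 17, 19, ∞}.
(a,b)_∞: sgn(51)=+, sgn(19)=+, so +1.
(a,b)_19: α=2, u≡8; β=1, v≡17 (mod 19); (8|19)=-1, (17|19)=+1; sign (−1)^0·-1^1·+1^2 = -1.
(a,b)_3: α=1, u≡2; β=0, v≡1 (mod 3); (2|3)=-1, (1|3)=+1; sign (−1)^0·-1^0·+1^1 = +1.
(a,b)_17: α=1, u≡7; β=0, v≡16 (mod 17); (7|17)=-1, (16|17)=+1; sign (−1)^0·-1^0·+1^1 = +1.
(a,b)_2: α=-4, β=-2; u≡3, v≡3 (mod 8); ε(u)ε(v)=1·1, αω(v)=-4·1, βω(u)=-2·1; sum ≡ 1  ⇒  -1.
(a,b)_7: α=4, u≡2; β=2, v≡3 (mod 7); (2|7)=+1, (3|7)=-1; sign (−1)^0·+1^2·-1^4 = +1.
(a,b)_5: α=2, u≡1; β=0, v≡4 (mod 5); (1|5)=+1, (4|5)=+1; sign (−1)^0·+1^0·+1^2 = +1.
Ram(51, 19) = {2, 19}; no ℚ_2-point on the conic.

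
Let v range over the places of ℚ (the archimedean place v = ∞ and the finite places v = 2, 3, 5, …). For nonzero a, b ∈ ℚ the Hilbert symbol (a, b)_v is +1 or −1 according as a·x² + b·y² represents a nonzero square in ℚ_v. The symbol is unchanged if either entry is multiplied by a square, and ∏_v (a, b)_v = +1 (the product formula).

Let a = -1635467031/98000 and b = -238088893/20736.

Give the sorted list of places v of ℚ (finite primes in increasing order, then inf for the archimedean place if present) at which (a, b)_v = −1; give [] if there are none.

Mod squares: a ≡ -1246355, b ≡ -16813. Check v ∈ {∞, 2, 3, 5, 7, 11, 17, 23, 31, 43}.
v=43: a=43^1·(≡38), b=43^1·(≡3) mod 43; (38|43)=+1, (3|43)=-1; (−1)^{1·1·21}·(+1)^1·(-1)^1 = +1.
v=5: a=5^-3·(≡1), b=5^0·(≡2) mod 5; (1|5)=+1, (2|5)=-1; (−1)^{-3·0·2}·(+1)^0·(-1)^-3 = -1.
v=23: a=23^0·(≡17), b=23^1·(≡15) mod 23; (17|23)=-1, (15|23)=-1; (−1)^{0·1·11}·(-1)^1·(-1)^0 = -1.
v=17: a=17^1·(≡5), b=17^3·(≡7) mod 17; (5|17)=-1, (7|17)=-1; (−1)^{1·3·8}·(-1)^3·(-1)^1 = +1.
v=3: a=3^8·(≡1), b=3^-4·(≡2) mod 3; (1|3)=+1, (2|3)=-1; (−1)^{8·-4·1}·(+1)^-4·(-1)^8 = +1.
v=31: a=31^1·(≡25), b=31^0·(≡9) mod 31; (25|31)=+1, (9|31)=+1; (−1)^{1·0·15}·(+1)^0·(+1)^1 = +1.
v=∞: -1246355 < 0 and -16813 < 0  ⇒  (a,b)_∞ = -1.
v=7: a=7^-2·(≡1), b=7^2·(≡1) mod 7; (1|7)=+1, (1|7)=+1; (−1)^{-2·2·3}·(+1)^2·(+1)^-2 = +1.
v=11: a=11^1·(≡6), b=11^0·(≡2) mod 11; (6|11)=-1, (2|11)=-1; (−1)^{1·0·5}·(-1)^0·(-1)^1 = -1.
v=2: v_2(a)=-4, v_2(b)=-8; units ≡ 5, 3 (mod 8); ε·ε+αω+βω = 0·1+-4·1+-8·1 ≡ 0  ⇒  (a,b)_2 = +1.
|Ram(-1246355, -16813)| = 4, even; anisotropic at {5, 11, 23, ∞}.

[5, 11, 23, inf]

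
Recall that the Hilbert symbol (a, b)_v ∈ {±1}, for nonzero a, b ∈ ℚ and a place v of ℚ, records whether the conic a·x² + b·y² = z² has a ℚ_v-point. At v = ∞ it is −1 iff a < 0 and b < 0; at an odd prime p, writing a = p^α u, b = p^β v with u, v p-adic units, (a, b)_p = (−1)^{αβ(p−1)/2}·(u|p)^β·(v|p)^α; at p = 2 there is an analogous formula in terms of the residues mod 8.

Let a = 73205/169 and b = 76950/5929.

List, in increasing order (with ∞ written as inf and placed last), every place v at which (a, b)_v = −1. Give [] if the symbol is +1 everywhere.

[2, 5]

Mod squares: a ≡ 5, b ≡ 38. Check v ∈ {∞, 2, 3, 5, 7, 11, 13, 19}.
v=5: a=5^1·(≡4), b=5^2·(≡2) mod 5; (4|5)=+1, (2|5)=-1; (−1)^{1·2·2}·(+1)^2·(-1)^1 = -1.
v=∞: 5 > 0 and 38 > 0  ⇒  (a,b)_∞ = +1.
v=7: a=7^0·(≡6), b=7^-2·(≡3) mod 7; (6|7)=-1, (3|7)=-1; (−1)^{0·-2·3}·(-1)^-2·(-1)^0 = +1.
v=13: a=13^-2·(≡2), b=13^0·(≡3) mod 13; (2|13)=-1, (3|13)=+1; (−1)^{-2·0·6}·(-1)^0·(+1)^-2 = +1.
v=19: a=19^0·(≡1), b=19^1·(≡3) mod 19; (1|19)=+1, (3|19)=-1; (−1)^{0·1·9}·(+1)^1·(-1)^0 = +1.
v=2: v_2(a)=0, v_2(b)=1; units ≡ 5, 3 (mod 8); ε·ε+αω+βω = 0·1+0·1+1·1 ≡ 1  ⇒  (a,b)_2 = -1.
v=11: a=11^4·(≡4), b=11^-2·(≡1) mod 11; (4|11)=+1, (1|11)=+1; (−1)^{4·-2·5}·(+1)^-2·(+1)^4 = +1.
v=3: a=3^0·(≡2), b=3^4·(≡2) mod 3; (2|3)=-1, (2|3)=-1; (−1)^{0·4·1}·(-1)^4·(-1)^0 = +1.
(5, 38 / ℚ) ramifies at {2, 5}: a division algebra.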